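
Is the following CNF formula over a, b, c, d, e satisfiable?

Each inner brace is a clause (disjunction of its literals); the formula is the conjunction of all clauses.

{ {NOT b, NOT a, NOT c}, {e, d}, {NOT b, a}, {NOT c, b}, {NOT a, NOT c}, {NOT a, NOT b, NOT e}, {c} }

No

From the singleton clause (c), c = true.
From the singleton clause (b), b = true.
From the singleton clause (NOT a), a = false.
But (a) is also a unit clause — contradiction.
No assignment satisfies every clause.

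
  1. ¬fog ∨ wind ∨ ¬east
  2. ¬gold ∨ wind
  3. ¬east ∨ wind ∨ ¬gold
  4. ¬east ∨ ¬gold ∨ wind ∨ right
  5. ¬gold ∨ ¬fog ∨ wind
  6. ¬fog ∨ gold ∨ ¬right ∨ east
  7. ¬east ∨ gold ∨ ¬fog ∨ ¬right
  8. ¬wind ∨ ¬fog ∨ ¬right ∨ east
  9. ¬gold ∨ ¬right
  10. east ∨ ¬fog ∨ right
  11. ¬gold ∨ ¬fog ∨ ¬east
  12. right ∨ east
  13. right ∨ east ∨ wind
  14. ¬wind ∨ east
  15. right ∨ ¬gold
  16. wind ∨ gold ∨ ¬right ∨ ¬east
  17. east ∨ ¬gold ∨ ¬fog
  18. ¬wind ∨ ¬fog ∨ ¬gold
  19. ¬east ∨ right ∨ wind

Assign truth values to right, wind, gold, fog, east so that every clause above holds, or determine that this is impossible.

Suppose gold = False.
Suppose right = True.
Suppose fog = False.
Suppose wind = True.
From the singleton clause (east), east = True.
Every clause now holds.

right: True, wind: True, gold: False, fog: False, east: True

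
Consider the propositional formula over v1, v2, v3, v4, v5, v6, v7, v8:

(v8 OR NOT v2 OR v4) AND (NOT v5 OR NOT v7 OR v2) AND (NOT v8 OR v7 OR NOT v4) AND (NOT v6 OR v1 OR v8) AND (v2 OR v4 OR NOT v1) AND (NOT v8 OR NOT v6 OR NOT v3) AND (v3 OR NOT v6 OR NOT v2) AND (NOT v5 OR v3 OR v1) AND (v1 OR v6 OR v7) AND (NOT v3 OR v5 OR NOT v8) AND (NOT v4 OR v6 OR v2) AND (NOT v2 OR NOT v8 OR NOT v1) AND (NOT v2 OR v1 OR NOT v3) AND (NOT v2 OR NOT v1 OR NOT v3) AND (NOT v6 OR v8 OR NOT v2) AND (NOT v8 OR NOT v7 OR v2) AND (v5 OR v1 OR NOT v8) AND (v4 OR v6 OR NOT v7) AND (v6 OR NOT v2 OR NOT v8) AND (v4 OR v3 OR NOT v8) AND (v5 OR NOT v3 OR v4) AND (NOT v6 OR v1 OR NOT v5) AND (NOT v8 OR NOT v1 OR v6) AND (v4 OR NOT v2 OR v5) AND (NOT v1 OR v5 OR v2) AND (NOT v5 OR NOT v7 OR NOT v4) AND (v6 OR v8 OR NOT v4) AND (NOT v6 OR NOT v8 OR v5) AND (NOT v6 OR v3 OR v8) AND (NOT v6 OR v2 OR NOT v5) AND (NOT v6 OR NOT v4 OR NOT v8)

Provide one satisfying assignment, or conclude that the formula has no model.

UNSATISFIABLE

Case v8 = true:
Case v7 = true:
The clause (v2) is unit, so v2 = true.
The clause (NOT v1) is unit, so v1 = false.
The clause (NOT v3) is unit, so v3 = false.
The clause (NOT v6) is unit, so v6 = false.
Now (v6) is unsatisfied and unit — conflict.
Backtrack on v7: now try v7 = false.
The clause (NOT v4) is unit, so v4 = false.
The clause (v3) is unit, so v3 = true.
The clause (NOT v6) is unit, so v6 = false.
The clause (v1) is unit, so v1 = true.
Now (NOT v1) is unsatisfied and unit — conflict.
Either choice for v7 ends in contradiction.
Backtrack on v8: now try v8 = false.
Case v2 = false:
Case v5 = false:
The clause (NOT v1) is unit, so v1 = false.
The clause (NOT v6) is unit, so v6 = false.
The clause (v7) is unit, so v7 = true.
The clause (NOT v4) is unit, so v4 = false.
Now (v4) is unsatisfied and unit — conflict.
Backtrack on v5: now try v5 = true.
The clause (NOT v7) is unit, so v7 = false.
The clause (NOT v6) is unit, so v6 = false.
The clause (v1) is unit, so v1 = true.
The clause (v4) is unit, so v4 = true.
Now (NOT v4) is unsatisfied and unit — conflict.
Either choice for v5 ends in contradiction.
Backtrack on v2: now try v2 = true.
The clause (v4) is unit, so v4 = true.
The clause (NOT v6) is unit, so v6 = false.
Now (v6) is unsatisfied and unit — conflict.
Either choice for v2 ends in contradiction.
Either choice for v8 ends in contradiction.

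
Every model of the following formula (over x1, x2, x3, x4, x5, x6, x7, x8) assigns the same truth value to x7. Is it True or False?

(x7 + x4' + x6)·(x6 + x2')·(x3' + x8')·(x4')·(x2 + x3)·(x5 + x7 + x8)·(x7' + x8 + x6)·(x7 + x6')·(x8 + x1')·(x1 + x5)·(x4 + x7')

False

Suppose x7 = 1.
(x4') alone gives x4 = 0.
But (x4) is also a unit clause — contradiction.
So every satisfying assignment has x7 = False.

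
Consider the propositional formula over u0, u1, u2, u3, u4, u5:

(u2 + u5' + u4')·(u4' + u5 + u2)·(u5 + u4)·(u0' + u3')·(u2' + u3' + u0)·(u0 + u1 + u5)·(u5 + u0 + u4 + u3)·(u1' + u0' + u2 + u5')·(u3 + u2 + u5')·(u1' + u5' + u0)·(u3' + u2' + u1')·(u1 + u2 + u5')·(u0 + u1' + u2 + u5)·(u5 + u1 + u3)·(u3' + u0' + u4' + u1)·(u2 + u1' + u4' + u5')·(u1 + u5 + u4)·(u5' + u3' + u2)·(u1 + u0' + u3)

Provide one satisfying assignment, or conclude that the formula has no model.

u0=0; u1=1; u2=1; u3=0; u4=1; u5=0

Suppose u5 = 0.
From the singleton clause (u4), u4 = 1.
From the singleton clause (u2), u2 = 1.
Suppose u0 = 0.
From the singleton clause (u3'), u3 = 0.
From the singleton clause (u1), u1 = 1.
All clauses are satisfied.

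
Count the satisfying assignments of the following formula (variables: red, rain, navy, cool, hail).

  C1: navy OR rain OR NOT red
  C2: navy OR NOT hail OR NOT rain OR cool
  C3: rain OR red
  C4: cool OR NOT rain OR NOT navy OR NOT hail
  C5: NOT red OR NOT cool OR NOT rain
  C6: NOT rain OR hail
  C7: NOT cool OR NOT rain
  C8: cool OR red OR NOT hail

There are 2^5 = 32 truth assignments over (red, rain, navy, cool, hail).
Split on rain. With rain = true, the clauses containing rain are satisfied and NOT rain drops from the rest; 0 of the 2^4 = 16 assignments to the other variables satisfy what remains.
With rain = false, by the same count on the reduced clause set, 4 assignments work.
Total: 0 + 4 = 4.

4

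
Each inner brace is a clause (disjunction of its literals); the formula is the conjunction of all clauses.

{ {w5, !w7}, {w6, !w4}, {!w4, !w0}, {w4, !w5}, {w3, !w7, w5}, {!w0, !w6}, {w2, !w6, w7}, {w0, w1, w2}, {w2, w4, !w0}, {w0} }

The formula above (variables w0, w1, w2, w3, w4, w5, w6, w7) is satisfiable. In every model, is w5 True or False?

False

Suppose w5 = true.
From the singleton clause (w4), w4 = true.
From the singleton clause (w6), w6 = true.
From the singleton clause (!w0), w0 = false.
That conflicts with the unit clause (w0).
So every satisfying assignment has w5 = False.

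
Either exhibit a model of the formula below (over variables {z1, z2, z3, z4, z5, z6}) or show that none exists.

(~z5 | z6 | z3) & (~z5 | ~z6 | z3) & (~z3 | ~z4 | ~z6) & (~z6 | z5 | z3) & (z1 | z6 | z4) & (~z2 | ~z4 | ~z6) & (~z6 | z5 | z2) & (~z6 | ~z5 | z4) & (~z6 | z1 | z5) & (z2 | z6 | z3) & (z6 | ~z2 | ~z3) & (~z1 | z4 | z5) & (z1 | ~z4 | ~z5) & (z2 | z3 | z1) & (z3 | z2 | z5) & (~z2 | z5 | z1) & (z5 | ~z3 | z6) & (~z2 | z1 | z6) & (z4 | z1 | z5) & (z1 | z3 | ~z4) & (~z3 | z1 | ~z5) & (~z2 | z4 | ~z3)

Case z5 = 0:
Case z6 = 0:
(~z3) alone gives z3 = 0.
(z2) alone gives z2 = 1.
(z1) alone gives z1 = 1.
(z4) alone gives z4 = 1.
All clauses are satisfied.

z1=1, z2=1, z3=0, z4=1, z5=0, z6=0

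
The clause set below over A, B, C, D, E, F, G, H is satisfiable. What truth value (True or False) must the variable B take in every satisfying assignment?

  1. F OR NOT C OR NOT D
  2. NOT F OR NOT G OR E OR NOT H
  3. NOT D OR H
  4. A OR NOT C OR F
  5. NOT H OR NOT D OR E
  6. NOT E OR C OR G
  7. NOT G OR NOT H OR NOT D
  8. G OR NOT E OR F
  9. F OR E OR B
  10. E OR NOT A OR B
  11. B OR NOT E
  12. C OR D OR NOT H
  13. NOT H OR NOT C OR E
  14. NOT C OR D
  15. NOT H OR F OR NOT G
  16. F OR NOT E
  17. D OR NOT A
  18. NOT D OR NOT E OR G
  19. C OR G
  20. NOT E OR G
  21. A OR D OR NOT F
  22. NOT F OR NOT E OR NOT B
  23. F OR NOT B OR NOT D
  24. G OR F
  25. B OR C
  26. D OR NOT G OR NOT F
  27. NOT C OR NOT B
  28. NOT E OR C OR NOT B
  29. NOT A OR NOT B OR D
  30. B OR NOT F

True

Suppose B = false.
From the singleton clause (NOT E), E = false.
From the singleton clause (F), F = true.
Now (NOT F) is unsatisfied and unit — conflict.
So every satisfying assignment has B = True.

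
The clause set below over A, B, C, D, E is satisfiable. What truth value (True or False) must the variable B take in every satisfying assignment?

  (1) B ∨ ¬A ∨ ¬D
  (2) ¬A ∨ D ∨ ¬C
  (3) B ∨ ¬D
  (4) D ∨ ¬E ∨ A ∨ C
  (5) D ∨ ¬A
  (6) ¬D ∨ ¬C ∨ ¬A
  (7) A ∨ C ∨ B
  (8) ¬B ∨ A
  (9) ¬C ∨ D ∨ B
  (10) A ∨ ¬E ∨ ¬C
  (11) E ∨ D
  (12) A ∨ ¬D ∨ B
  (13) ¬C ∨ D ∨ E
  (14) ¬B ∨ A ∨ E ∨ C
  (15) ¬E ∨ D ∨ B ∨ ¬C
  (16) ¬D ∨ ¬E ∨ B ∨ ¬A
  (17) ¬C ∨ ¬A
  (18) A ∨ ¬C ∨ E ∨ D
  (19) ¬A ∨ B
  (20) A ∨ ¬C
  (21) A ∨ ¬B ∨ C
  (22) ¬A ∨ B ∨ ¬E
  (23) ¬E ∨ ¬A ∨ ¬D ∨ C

Suppose B = False.
(¬D) alone gives D = False.
(¬A) alone gives A = False.
(C) alone gives C = True.
Now (¬C) is unsatisfied and unit — conflict.
So every satisfying assignment has B = True.

True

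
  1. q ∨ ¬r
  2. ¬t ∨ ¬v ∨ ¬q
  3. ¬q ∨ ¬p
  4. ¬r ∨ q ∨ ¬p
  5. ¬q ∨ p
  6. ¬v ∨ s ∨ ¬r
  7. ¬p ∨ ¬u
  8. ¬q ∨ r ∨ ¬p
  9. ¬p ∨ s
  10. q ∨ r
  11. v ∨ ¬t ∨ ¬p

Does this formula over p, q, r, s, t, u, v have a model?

Unsatisfiable

Branch on q: set q = True.
The clause (¬p) is unit, so p = False.
That conflicts with the unit clause (p).
Backtrack on q: now try q = False.
The clause (¬r) is unit, so r = False.
That conflicts with the unit clause (r).
Either choice for q ends in contradiction.
No assignment satisfies every clause.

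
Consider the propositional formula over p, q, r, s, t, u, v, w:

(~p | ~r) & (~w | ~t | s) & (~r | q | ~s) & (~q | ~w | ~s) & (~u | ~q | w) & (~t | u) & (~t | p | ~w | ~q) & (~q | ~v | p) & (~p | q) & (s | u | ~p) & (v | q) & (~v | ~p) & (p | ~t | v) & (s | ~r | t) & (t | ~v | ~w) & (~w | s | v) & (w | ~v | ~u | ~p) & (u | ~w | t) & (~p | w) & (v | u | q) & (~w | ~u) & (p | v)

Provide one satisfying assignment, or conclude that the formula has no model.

Case p = 0:
From the singleton clause (v), v = 1.
From the singleton clause (~q), q = 0.
Case r = 1:
From the singleton clause (~s), s = 0.
From the singleton clause (t), t = 1.
From the singleton clause (~w), w = 0.
From the singleton clause (u), u = 1.
This assignment satisfies each clause.

p=0; q=0; r=1; s=0; t=1; u=1; v=1; w=0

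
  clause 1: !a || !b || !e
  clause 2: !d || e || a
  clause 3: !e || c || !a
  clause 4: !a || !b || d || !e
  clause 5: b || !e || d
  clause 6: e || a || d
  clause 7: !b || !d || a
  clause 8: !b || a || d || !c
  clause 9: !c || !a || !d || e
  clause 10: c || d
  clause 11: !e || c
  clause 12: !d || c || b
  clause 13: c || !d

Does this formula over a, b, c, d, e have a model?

Try c = true.
Try a = true.
Try b = true.
(!e) alone gives e = false.
(!d) alone gives d = false.
This assignment satisfies each clause.
A satisfying assignment: a: true, b: true, c: true, d: false, e: false.

Yes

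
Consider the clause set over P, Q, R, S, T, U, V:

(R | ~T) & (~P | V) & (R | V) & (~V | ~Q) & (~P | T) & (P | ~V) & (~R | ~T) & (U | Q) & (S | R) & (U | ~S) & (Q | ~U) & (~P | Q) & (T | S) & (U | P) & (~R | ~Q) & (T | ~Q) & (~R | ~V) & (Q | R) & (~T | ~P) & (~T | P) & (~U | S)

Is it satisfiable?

Try R = 1.
From the singleton clause (~T), T = 0.
From the singleton clause (~P), P = 0.
From the singleton clause (~V), V = 0.
From the singleton clause (S), S = 1.
From the singleton clause (U), U = 1.
From the singleton clause (Q), Q = 1.
Now (~Q) is unsatisfied and unit — conflict.
So R must be the other value — set R = 0.
From the singleton clause (~T), T = 0.
From the singleton clause (V), V = 1.
From the singleton clause (~Q), Q = 0.
Now (Q) is unsatisfied and unit — conflict.
Neither R = 1 nor R = 0 works.
No assignment satisfies every clause.

No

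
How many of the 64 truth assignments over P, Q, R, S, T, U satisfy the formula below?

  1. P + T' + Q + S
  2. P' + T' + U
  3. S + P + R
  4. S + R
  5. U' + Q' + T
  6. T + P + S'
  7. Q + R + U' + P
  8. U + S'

There are 2^6 = 64 truth assignments over (P, Q, R, S, T, U).
Split on Q. With Q = 1, the clauses containing Q are satisfied and Q' drops from the rest; 9 of the 2^5 = 32 assignments to the other variables satisfy what remains.
With Q = 0, by the same count on the reduced clause set, 10 assignments work.
(One model: P=F, Q=F, R=T, S=F, T=F, U=F.)
Total: 9 + 10 = 19.

19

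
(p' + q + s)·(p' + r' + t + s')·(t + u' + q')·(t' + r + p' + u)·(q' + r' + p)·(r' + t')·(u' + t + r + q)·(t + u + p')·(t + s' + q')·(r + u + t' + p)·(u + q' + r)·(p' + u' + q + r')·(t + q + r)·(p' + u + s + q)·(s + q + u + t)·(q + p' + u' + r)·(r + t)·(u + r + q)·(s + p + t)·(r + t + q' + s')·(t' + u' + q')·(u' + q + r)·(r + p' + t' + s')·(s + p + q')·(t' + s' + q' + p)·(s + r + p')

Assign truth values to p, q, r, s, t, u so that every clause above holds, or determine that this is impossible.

Try r = 1.
From the singleton clause (t'), t = 0.
Try p = 0.
From the singleton clause (q'), q = 0.
From the singleton clause (s), s = 1.
All clauses hold; u can take either value.

p: 0,  q: 0,  r: 1,  s: 1,  t: 0,  u: 1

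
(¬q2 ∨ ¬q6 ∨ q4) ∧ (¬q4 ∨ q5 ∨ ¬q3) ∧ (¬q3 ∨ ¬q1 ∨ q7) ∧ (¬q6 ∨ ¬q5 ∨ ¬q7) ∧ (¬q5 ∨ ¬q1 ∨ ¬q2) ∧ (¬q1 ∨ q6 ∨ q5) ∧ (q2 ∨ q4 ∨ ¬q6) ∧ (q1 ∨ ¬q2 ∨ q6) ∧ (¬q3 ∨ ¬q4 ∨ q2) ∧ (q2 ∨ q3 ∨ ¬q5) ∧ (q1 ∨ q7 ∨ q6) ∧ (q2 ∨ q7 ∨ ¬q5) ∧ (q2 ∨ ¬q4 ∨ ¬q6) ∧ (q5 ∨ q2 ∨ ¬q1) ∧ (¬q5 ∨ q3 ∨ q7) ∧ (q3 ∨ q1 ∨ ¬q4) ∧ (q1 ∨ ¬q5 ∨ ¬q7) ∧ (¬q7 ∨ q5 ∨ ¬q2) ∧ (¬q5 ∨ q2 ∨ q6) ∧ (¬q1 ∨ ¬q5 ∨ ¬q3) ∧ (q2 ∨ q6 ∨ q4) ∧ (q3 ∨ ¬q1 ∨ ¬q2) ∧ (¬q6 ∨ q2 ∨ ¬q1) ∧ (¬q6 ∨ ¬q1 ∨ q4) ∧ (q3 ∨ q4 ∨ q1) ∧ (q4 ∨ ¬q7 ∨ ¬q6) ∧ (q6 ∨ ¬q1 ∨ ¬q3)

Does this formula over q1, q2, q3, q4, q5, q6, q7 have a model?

Yes

Try q2 = True.
Try q6 = True.
From the singleton clause (q4), q4 = True.
Try q5 = True.
From the singleton clause (¬q7), q7 = False.
From the singleton clause (¬q1), q1 = False.
From the singleton clause (q3), q3 = True.
All clauses are satisfied.
A satisfying assignment: q1 ↦ False; q2 ↦ True; q3 ↦ True; q4 ↦ True; q5 ↦ True; q6 ↦ True; q7 ↦ False.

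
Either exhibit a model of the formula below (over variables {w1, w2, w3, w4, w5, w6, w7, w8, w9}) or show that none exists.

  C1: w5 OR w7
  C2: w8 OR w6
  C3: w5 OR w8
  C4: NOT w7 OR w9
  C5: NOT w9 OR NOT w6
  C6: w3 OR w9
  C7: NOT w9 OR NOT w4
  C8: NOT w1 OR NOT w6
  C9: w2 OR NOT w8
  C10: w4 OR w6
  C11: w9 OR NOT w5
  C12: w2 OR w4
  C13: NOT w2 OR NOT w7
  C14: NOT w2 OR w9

Try w5 = true.
(w9) alone gives w9 = true.
(NOT w6) alone gives w6 = false.
(w8) alone gives w8 = true.
(NOT w4) alone gives w4 = false.
Now (w4) is unsatisfied and unit — conflict.
So w5 must be the other value — set w5 = false.
(w7) alone gives w7 = true.
(w8) alone gives w8 = true.
(w9) alone gives w9 = true.
(NOT w6) alone gives w6 = false.
(NOT w4) alone gives w4 = false.
Now (w4) is unsatisfied and unit — conflict.
Either choice for w5 ends in contradiction.

UNSATISFIABLE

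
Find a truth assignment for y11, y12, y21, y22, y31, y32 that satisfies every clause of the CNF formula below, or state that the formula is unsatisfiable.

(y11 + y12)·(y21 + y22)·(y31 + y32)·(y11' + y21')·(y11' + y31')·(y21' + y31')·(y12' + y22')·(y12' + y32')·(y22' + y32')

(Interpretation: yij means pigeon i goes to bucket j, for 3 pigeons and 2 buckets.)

UNSATISFIABLE

Try y11 = 1.
(y21') alone gives y21 = 0.
(y22) alone gives y22 = 1.
(y31') alone gives y31 = 0.
(y32) alone gives y32 = 1.
That conflicts with the unit clause (y32').
Backtrack on y11: now try y11 = 0.
(y12) alone gives y12 = 1.
(y22') alone gives y22 = 0.
(y21) alone gives y21 = 1.
(y31') alone gives y31 = 0.
(y32) alone gives y32 = 1.
That conflicts with the unit clause (y32').
Neither y11 = 1 nor y11 = 0 works.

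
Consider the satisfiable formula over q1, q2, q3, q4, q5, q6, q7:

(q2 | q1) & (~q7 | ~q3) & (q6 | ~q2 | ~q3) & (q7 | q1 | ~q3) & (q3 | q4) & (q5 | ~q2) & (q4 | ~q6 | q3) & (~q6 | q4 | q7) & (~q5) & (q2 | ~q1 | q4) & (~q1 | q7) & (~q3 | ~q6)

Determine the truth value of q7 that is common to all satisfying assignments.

Suppose q7 = 0.
The clause (~q5) is unit, so q5 = 0.
The clause (~q2) is unit, so q2 = 0.
The clause (q1) is unit, so q1 = 1.
Now (~q1) is unsatisfied and unit — conflict.
So every satisfying assignment has q7 = True.

True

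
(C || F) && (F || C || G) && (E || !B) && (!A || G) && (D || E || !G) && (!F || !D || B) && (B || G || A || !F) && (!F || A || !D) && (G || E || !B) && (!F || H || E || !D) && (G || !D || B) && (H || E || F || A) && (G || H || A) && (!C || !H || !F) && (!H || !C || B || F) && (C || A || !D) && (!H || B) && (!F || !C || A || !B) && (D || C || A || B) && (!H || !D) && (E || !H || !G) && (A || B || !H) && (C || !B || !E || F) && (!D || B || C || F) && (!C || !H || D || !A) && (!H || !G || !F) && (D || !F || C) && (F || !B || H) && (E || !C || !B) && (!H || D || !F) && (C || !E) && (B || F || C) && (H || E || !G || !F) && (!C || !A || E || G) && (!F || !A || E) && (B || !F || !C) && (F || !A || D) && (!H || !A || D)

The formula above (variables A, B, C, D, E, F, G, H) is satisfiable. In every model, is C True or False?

True

Suppose C = false.
Unit clause (F) forces F = true.
Unit clause (D) forces D = true.
Unit clause (B) forces B = true.
Unit clause (E) forces E = true.
But (!E) is also a unit clause — contradiction.
So every satisfying assignment has C = True.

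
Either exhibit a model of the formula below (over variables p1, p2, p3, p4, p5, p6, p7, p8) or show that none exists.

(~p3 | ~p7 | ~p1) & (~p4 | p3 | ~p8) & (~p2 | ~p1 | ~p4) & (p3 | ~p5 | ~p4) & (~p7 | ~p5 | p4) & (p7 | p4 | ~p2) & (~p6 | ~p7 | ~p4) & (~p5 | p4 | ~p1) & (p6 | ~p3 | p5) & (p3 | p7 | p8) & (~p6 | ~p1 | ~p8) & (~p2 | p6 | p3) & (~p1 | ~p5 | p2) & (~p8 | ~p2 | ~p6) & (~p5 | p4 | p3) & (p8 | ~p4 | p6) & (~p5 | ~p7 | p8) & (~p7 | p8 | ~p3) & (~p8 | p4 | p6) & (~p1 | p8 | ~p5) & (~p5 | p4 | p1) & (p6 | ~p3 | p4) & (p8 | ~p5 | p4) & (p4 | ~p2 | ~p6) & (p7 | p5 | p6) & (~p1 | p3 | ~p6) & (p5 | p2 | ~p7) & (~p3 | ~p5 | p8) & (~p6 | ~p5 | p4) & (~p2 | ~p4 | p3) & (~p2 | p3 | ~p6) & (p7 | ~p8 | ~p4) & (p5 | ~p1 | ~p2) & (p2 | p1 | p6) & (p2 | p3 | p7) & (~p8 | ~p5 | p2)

Suppose p3 = 1.
Suppose p7 = 0.
Suppose p4 = 0.
The clause (~p2) is unit, so p2 = 0.
The clause (p6) is unit, so p6 = 1.
The clause (~p5) is unit, so p5 = 0.
Suppose p1 = 1.
The clause (~p8) is unit, so p8 = 0.
All clauses are satisfied.

p1 ↦ 1; p2 ↦ 0; p3 ↦ 1; p4 ↦ 0; p5 ↦ 0; p6 ↦ 1; p7 ↦ 0; p8 ↦ 0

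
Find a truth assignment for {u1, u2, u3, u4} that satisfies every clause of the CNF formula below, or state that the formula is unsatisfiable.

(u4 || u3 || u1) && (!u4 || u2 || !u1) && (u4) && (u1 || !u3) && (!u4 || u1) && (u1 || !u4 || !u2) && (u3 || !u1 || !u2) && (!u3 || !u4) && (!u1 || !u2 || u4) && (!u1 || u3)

The clause (u4) is unit, so u4 = true.
The clause (u1) is unit, so u1 = true.
The clause (u2) is unit, so u2 = true.
The clause (u3) is unit, so u3 = true.
Now (!u3) is unsatisfied and unit — conflict.

UNSATISFIABLE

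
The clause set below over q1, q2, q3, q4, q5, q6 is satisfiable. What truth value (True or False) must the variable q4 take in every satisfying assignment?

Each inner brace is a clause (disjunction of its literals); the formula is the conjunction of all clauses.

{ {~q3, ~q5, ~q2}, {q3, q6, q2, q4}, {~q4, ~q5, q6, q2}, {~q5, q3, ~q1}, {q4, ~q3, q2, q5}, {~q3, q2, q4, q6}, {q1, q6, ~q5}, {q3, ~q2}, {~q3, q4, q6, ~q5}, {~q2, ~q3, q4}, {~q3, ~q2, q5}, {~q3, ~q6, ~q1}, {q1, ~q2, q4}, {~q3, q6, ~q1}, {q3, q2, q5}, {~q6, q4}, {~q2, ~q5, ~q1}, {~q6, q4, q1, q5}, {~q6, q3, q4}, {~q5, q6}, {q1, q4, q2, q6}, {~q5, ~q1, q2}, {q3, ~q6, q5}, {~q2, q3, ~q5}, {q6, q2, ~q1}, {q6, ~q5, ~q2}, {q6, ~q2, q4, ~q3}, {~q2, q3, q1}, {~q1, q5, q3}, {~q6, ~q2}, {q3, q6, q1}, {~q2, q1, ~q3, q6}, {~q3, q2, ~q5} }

Suppose q4 = 0.
(~q6) alone gives q6 = 0.
(~q5) alone gives q5 = 0.
Case q3 = 1:
(q2) alone gives q2 = 1.
That conflicts with the unit clause (~q2).
That branch fails; take q3 = 0 instead.
(q2) alone gives q2 = 1.
That conflicts with the unit clause (~q2).
Neither q3 = 1 nor q3 = 0 works.
So every satisfying assignment has q4 = True.

True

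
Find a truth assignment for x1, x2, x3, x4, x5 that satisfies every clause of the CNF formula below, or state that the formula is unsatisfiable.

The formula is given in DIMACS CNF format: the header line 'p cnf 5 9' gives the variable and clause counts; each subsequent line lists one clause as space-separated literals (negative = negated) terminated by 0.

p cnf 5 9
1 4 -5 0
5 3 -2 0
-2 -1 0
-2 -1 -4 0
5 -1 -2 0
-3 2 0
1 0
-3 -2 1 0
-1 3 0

From the singleton clause (x1), x1 = True.
From the singleton clause (¬x2), x2 = False.
From the singleton clause (¬x3), x3 = False.
But (x3) is also a unit clause — contradiction.

UNSATISFIABLE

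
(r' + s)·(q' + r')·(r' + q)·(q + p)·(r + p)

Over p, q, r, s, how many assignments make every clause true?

There are 2^4 = 16 truth assignments over (p, q, r, s).
Split on s. With s = 1, the clauses containing s are satisfied and s' drops from the rest; 2 of the 2^3 = 8 assignments to the other variables satisfy what remains.
With s = 0, by the same count on the reduced clause set, 2 assignments work.
Total: 2 + 2 = 4.

4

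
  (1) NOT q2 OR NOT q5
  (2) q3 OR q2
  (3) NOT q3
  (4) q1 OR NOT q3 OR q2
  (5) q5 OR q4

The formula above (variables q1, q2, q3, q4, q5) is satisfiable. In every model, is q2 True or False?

Suppose q2 = false.
(q3) alone gives q3 = true.
But (NOT q3) is also a unit clause — contradiction.
So every satisfying assignment has q2 = True.

True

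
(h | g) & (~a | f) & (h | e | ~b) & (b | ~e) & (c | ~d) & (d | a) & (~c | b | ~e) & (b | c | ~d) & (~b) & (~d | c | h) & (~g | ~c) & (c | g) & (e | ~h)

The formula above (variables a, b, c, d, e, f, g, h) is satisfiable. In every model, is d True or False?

False

Suppose d = 1.
From the singleton clause (c), c = 1.
From the singleton clause (~b), b = 0.
From the singleton clause (~e), e = 0.
From the singleton clause (~g), g = 0.
From the singleton clause (h), h = 1.
Now (~h) is unsatisfied and unit — conflict.
So every satisfying assignment has d = False.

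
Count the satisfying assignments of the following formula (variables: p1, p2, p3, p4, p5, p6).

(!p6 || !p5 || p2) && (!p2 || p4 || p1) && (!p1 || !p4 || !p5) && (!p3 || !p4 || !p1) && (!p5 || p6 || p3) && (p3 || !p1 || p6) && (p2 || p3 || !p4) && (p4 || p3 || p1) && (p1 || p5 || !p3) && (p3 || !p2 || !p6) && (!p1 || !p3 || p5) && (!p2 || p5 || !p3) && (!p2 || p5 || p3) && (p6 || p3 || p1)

8

There are 2^6 = 64 truth assignments over (p1, p2, p3, p4, p5, p6).
Split on p3. With p3 = true, the clauses containing p3 are satisfied and !p3 drops from the rest; 7 of the 2^5 = 32 assignments to the other variables satisfy what remains.
With p3 = false, by the same count on the reduced clause set, 1 assignment works.
Total: 7 + 1 = 8.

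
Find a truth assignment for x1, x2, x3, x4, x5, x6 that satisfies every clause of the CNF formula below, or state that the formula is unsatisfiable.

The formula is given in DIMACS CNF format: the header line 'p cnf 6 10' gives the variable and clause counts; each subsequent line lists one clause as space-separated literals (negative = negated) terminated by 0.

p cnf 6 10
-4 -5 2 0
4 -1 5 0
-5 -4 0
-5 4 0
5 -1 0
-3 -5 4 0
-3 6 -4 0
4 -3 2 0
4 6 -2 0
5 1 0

Branch on x5: set x5 = False.
The clause (¬x1) is unit, so x1 = False.
But (x1) is also a unit clause — contradiction.
So x5 must be the other value — set x5 = True.
The clause (¬x4) is unit, so x4 = False.
But (x4) is also a unit clause — contradiction.
Both values of x5 lead to a conflict.

UNSATISFIABLE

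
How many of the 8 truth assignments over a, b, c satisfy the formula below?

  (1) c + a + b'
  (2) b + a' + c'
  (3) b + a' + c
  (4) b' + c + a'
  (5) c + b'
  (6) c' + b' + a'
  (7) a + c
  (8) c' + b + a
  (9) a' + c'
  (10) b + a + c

There are 2^3 = 8 truth assignments over (a, b, c).
Split on a. With a = 1, the clauses containing a are satisfied and a' drops from the rest; 0 of the 2^2 = 4 assignments to the other variables satisfy what remains.
With a = 0, by the same count on the reduced clause set, 1 assignment works.
Total: 0 + 1 = 1.

1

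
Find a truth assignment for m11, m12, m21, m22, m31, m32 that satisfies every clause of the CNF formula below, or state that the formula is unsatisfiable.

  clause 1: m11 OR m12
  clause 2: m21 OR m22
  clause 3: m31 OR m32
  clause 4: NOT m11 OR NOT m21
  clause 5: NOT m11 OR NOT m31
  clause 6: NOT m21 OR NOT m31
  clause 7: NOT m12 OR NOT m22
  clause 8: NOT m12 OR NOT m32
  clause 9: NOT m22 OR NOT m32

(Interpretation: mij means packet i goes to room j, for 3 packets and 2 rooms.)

Try m11 = true.
The clause (NOT m21) is unit, so m21 = false.
The clause (m22) is unit, so m22 = true.
The clause (NOT m31) is unit, so m31 = false.
The clause (m32) is unit, so m32 = true.
That conflicts with the unit clause (NOT m32).
Backtrack on m11: now try m11 = false.
The clause (m12) is unit, so m12 = true.
The clause (NOT m22) is unit, so m22 = false.
The clause (m21) is unit, so m21 = true.
The clause (NOT m31) is unit, so m31 = false.
The clause (m32) is unit, so m32 = true.
That conflicts with the unit clause (NOT m32).
Both values of m11 lead to a conflict.

UNSATISFIABLE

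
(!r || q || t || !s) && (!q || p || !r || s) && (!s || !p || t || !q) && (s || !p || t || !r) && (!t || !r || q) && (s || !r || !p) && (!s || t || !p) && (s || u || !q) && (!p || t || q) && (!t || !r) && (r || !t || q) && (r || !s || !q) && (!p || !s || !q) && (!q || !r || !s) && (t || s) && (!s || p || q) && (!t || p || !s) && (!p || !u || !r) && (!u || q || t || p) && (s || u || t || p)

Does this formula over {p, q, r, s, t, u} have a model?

Branch on t: set t = true.
(!r) alone gives r = false.
(q) alone gives q = true.
(!s) alone gives s = false.
(u) alone gives u = true.
All clauses hold; p can take either value.
A satisfying assignment: p ↦ true; q ↦ true; r ↦ false; s ↦ false; t ↦ true; u ↦ true.

Satisfiable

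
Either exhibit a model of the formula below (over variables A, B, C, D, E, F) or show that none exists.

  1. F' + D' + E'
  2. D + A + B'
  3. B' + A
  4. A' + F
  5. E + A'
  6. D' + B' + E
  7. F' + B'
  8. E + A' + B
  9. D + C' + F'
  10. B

UNSATISFIABLE

(B) alone gives B = 1.
(A) alone gives A = 1.
(F) alone gives F = 1.
Now (F') is unsatisfied and unit — conflict.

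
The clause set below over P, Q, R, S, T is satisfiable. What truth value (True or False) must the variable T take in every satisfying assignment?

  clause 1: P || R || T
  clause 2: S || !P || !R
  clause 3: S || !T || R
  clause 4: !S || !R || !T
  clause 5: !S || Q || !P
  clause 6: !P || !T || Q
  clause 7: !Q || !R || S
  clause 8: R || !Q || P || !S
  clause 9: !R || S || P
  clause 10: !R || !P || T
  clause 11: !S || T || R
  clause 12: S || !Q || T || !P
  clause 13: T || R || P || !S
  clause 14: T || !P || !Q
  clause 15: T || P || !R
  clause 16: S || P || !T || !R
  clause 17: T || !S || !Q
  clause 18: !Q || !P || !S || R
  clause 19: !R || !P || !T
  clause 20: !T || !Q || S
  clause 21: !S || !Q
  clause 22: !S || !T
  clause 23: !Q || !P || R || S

Suppose T = true.
(!S) alone gives S = false.
(R) alone gives R = true.
(!P) alone gives P = false.
But (P) is also a unit clause — contradiction.
So every satisfying assignment has T = False.

False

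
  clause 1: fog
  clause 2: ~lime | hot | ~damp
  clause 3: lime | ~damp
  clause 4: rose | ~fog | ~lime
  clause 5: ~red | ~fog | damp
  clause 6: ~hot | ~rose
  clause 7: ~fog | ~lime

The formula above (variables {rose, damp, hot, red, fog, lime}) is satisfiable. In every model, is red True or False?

Suppose red = 1.
(fog) alone gives fog = 1.
(damp) alone gives damp = 1.
(lime) alone gives lime = 1.
Now (~lime) is unsatisfied and unit — conflict.
So every satisfying assignment has red = False.

False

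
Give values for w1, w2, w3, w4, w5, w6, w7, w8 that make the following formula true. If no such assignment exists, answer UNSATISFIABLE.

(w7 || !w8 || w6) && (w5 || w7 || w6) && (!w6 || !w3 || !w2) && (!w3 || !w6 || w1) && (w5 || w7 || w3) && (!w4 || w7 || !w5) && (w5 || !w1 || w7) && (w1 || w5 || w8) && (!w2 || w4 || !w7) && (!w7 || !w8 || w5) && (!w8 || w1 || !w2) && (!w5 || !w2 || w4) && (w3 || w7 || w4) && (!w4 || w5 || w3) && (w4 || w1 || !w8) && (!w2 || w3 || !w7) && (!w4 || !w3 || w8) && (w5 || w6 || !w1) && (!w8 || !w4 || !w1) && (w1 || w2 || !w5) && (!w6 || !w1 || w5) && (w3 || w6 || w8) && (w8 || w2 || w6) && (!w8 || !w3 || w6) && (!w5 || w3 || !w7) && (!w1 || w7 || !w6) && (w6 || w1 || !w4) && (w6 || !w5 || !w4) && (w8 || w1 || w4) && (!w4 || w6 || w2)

Suppose w7 = true.
Suppose w2 = false.
Suppose w8 = false.
From the singleton clause (w6), w6 = true.
Suppose w3 = true.
From the singleton clause (w1), w1 = true.
From the singleton clause (!w4), w4 = false.
From the singleton clause (w5), w5 = true.
Every clause now holds.

w1 ↦ true; w2 ↦ false; w3 ↦ true; w4 ↦ false; w5 ↦ true; w6 ↦ true; w7 ↦ true; w8 ↦ false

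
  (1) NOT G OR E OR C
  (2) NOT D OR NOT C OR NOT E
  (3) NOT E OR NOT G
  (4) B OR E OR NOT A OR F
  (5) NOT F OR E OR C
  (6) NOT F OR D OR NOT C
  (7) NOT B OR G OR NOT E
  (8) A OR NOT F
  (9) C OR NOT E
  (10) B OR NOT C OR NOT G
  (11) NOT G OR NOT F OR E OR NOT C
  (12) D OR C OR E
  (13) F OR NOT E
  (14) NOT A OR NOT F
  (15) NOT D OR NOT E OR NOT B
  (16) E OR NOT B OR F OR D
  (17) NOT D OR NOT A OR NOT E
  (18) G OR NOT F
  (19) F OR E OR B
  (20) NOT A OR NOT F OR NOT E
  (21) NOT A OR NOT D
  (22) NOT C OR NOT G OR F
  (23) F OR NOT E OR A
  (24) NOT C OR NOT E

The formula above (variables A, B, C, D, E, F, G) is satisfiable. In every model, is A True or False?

False

Suppose A = true.
Unit clause (NOT F) forces F = false.
Unit clause (NOT E) forces E = false.
Unit clause (B) forces B = true.
Unit clause (D) forces D = true.
That conflicts with the unit clause (NOT D).
So every satisfying assignment has A = False.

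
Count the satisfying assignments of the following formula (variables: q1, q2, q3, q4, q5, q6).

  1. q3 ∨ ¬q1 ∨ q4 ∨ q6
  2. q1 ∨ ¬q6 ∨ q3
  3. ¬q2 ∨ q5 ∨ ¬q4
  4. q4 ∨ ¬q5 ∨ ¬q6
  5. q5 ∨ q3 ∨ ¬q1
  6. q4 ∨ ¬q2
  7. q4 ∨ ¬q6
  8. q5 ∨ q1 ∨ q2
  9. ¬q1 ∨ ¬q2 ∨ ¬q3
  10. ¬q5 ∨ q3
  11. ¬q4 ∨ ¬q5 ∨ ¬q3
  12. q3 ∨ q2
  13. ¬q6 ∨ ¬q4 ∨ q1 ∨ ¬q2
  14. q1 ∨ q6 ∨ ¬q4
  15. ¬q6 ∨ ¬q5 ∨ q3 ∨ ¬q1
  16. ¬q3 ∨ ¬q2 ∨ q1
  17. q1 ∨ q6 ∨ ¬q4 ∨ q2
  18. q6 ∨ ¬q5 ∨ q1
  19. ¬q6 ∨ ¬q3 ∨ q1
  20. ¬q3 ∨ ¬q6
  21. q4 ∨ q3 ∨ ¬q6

3

There are 2^6 = 64 truth assignments over (q1, q2, q3, q4, q5, q6).
Split on q4. With q4 = True, the clauses containing q4 are satisfied and ¬q4 drops from the rest; 1 of the 2^5 = 32 assignments to the other variables satisfy what remains.
With q4 = False, by the same count on the reduced clause set, 2 assignments work.
Total: 1 + 2 = 3.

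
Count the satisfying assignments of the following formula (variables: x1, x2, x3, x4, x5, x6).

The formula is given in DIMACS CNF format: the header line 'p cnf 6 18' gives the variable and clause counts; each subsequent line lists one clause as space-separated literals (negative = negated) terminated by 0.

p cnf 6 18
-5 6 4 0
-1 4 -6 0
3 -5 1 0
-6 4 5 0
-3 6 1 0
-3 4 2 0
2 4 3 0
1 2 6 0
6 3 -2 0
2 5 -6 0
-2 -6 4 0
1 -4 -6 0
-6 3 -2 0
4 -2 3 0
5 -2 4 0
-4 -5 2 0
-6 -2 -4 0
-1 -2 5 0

There are 2^6 = 64 truth assignments over (x1, x2, x3, x4, x5, x6).
Split on x6. With x6 = True, the clauses containing x6 are satisfied and ¬x6 drops from the rest; 0 of the 2^5 = 32 assignments to the other variables satisfy what remains.
With x6 = False, by the same count on the reduced clause set, 3 assignments work.
(One model: x1=T, x2=F, x3=F, x4=T, x5=F, x6=F.)
Total: 0 + 3 = 3.

3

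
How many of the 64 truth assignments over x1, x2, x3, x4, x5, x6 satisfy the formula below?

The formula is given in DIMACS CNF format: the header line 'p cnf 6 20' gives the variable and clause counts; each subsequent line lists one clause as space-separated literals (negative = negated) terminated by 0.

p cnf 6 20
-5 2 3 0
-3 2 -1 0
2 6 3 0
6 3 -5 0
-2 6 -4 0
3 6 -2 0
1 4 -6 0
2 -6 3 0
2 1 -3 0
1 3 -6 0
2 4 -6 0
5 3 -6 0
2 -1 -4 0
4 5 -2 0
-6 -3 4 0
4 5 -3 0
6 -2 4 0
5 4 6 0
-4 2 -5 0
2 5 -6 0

There are 2^6 = 64 truth assignments over (x1, x2, x3, x4, x5, x6).
Split on x6. With x6 = True, the clauses containing x6 are satisfied and ¬x6 drops from the rest; 6 of the 2^5 = 32 assignments to the other variables satisfy what remains.
With x6 = False, by the same count on the reduced clause set, 0 assignments work.
Total: 6 + 0 = 6.

6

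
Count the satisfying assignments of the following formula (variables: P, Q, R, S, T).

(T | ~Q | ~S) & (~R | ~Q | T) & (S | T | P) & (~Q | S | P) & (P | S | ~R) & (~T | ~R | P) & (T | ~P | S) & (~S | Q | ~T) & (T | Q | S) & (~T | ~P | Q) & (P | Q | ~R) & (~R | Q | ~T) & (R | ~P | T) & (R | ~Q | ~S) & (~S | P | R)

There are 2^5 = 32 truth assignments over (P, Q, R, S, T).
Split on S. With S = 1, the clauses containing S are satisfied and ~S drops from the rest; 2 of the 2^4 = 16 assignments to the other variables satisfy what remains.
With S = 0, by the same count on the reduced clause set, 3 assignments work.
(One model: P=F, Q=F, R=F, S=F, T=T.)
Total: 2 + 3 = 5.

5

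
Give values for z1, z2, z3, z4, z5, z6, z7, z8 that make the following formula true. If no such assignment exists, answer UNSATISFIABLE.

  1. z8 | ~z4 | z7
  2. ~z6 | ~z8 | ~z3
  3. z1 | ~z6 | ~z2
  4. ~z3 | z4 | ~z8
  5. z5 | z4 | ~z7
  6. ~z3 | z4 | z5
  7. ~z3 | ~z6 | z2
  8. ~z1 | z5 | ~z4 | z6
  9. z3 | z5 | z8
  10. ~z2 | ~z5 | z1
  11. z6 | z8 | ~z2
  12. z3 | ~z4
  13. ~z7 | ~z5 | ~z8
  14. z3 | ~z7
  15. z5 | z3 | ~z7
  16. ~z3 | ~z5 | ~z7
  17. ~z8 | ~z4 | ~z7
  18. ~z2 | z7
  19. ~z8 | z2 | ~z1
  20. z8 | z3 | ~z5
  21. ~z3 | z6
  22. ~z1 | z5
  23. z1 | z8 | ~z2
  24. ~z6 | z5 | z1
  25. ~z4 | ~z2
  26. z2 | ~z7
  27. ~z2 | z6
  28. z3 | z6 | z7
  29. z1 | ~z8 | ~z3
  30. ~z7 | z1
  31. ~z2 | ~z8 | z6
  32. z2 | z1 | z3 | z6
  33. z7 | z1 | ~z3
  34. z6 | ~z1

z1=0; z2=0; z3=0; z4=0; z5=1; z6=1; z7=0; z8=1

Branch on z3: set z3 = 0.
Unit clause (~z4) forces z4 = 0.
Unit clause (~z7) forces z7 = 0.
Unit clause (~z2) forces z2 = 0.
Unit clause (z6) forces z6 = 1.
Branch on z5: set z5 = 1.
Unit clause (z8) forces z8 = 1.
Unit clause (~z1) forces z1 = 0.
This assignment satisfies each clause.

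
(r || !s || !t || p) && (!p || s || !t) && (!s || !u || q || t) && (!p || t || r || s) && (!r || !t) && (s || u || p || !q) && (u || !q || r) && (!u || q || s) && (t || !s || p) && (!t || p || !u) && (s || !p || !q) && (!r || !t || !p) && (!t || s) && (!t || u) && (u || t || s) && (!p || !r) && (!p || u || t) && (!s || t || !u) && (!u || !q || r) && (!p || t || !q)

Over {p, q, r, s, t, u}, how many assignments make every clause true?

2

There are 2^6 = 64 truth assignments over (p, q, r, s, t, u).
Split on s. With s = true, the clauses containing s are satisfied and !s drops from the rest; 1 of the 2^5 = 32 assignments to the other variables satisfy what remains.
With s = false, by the same count on the reduced clause set, 1 assignment works.
(One model: p=F, q=T, r=T, s=F, t=F, u=T.)
Total: 1 + 1 = 2.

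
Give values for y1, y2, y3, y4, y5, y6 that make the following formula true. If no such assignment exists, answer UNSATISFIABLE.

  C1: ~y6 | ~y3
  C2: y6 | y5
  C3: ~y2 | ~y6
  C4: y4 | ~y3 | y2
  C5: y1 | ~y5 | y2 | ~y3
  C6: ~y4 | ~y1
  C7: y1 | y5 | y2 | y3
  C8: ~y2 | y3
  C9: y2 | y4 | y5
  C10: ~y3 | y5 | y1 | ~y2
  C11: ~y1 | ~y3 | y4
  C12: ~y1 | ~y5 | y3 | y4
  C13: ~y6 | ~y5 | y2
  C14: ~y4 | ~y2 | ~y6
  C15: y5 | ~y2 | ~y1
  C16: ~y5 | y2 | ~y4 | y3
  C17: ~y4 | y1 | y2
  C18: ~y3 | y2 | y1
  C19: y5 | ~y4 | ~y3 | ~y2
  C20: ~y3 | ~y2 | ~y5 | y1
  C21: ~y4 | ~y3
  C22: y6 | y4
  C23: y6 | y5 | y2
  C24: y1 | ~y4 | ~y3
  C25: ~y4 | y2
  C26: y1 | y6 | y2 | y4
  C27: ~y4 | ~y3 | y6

Case y6 = 0:
From the singleton clause (y5), y5 = 1.
From the singleton clause (y4), y4 = 1.
From the singleton clause (~y1), y1 = 0.
From the singleton clause (y2), y2 = 1.
From the singleton clause (y3), y3 = 1.
But (~y3) is also a unit clause — contradiction.
That branch fails; take y6 = 1 instead.
From the singleton clause (~y3), y3 = 0.
From the singleton clause (~y2), y2 = 0.
From the singleton clause (~y5), y5 = 0.
From the singleton clause (y1), y1 = 1.
From the singleton clause (~y4), y4 = 0.
But (y4) is also a unit clause — contradiction.
Neither y6 = 1 nor y6 = 0 works.

UNSATISFIABLE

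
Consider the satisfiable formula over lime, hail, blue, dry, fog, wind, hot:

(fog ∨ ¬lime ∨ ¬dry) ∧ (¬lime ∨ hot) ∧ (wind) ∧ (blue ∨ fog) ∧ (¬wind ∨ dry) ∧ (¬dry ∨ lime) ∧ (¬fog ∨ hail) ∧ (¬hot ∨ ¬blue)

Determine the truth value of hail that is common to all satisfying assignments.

Suppose hail = False.
Unit clause (wind) forces wind = True.
Unit clause (dry) forces dry = True.
Unit clause (lime) forces lime = True.
Unit clause (fog) forces fog = True.
That conflicts with the unit clause (¬fog).
So every satisfying assignment has hail = True.

True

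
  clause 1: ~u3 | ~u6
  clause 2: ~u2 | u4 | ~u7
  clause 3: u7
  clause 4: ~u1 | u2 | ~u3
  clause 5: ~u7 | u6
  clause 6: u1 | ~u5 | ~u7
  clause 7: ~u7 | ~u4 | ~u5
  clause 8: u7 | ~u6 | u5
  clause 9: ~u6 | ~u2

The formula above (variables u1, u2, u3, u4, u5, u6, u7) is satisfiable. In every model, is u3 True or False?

False

Suppose u3 = 1.
The clause (~u6) is unit, so u6 = 0.
The clause (u7) is unit, so u7 = 1.
That conflicts with the unit clause (~u7).
So every satisfying assignment has u3 = False.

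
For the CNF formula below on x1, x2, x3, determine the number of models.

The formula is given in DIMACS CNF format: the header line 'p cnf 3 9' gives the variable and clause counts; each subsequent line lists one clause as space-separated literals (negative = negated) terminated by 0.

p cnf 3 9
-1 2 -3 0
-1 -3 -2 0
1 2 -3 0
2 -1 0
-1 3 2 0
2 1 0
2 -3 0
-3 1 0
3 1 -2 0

There are 2^3 = 8 truth assignments over (x1, x2, x3).
Check each against the 9 clauses (columns in the order x1, x2, x3):
  F F F  ✗ fails (x2 ∨ x1)
  F F T  ✗ fails (x1 ∨ x2 ∨ ¬x3)
  F T F  ✗ fails (x3 ∨ x1 ∨ ¬x2)
  F T T  ✗ fails (¬x3 ∨ x1)
  T F F  ✗ fails (x2 ∨ ¬x1)
  T F T  ✗ fails (¬x1 ∨ x2 ∨ ¬x3)
  T T F  ✓ satisfies all
  T T T  ✗ fails (¬x1 ∨ ¬x3 ∨ ¬x2)
1 of the 8 rows is a model.

1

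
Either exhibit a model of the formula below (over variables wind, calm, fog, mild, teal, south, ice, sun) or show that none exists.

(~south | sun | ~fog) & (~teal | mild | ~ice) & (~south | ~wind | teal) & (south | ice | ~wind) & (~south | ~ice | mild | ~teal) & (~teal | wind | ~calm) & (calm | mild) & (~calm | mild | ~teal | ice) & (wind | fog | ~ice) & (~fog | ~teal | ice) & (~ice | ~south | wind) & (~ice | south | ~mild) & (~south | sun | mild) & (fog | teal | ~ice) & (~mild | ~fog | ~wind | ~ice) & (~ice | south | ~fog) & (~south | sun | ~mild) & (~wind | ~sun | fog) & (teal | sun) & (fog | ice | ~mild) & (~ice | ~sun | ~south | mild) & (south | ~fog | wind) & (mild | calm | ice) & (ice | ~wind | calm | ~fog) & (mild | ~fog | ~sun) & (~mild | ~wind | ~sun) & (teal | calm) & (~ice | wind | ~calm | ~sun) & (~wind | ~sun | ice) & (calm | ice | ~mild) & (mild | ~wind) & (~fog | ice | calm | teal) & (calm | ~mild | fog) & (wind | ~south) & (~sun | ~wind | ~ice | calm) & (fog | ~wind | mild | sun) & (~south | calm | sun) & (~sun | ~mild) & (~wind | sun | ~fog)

Case calm = 1:
Case teal = 0:
From the singleton clause (sun), sun = 1.
From the singleton clause (~mild), mild = 0.
From the singleton clause (~fog), fog = 0.
From the singleton clause (~ice), ice = 0.
From the singleton clause (~wind), wind = 0.
From the singleton clause (~south), south = 0.
This assignment satisfies each clause.

wind: 0, calm: 1, fog: 0, mild: 0, teal: 0, south: 0, ice: 0, sun: 1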